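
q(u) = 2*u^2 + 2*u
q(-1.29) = 0.75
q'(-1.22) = -2.88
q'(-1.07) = -2.28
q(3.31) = 28.53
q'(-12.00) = -46.00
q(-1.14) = 0.32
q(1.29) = 5.91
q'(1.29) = 7.16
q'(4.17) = 18.68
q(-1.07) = 0.15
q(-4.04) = 24.56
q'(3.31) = 15.24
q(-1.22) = 0.54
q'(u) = 4*u + 2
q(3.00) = 24.00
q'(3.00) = 14.00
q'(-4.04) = -14.16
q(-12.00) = 264.00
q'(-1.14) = -2.56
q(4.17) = 43.12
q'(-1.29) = -3.16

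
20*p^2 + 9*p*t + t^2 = (4*p + t)*(5*p + t)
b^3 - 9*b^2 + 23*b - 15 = (b - 5)*(b - 3)*(b - 1)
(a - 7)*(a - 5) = a^2 - 12*a + 35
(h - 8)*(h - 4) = h^2 - 12*h + 32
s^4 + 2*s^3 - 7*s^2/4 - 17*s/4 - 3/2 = (s - 3/2)*(s + 1/2)*(s + 1)*(s + 2)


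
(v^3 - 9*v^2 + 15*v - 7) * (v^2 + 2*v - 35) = v^5 - 7*v^4 - 38*v^3 + 338*v^2 - 539*v + 245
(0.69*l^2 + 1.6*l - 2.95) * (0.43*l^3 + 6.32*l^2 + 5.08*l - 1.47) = 0.2967*l^5 + 5.0488*l^4 + 12.3487*l^3 - 11.5303*l^2 - 17.338*l + 4.3365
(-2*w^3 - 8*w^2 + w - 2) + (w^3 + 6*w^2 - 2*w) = -w^3 - 2*w^2 - w - 2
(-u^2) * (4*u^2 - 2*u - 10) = -4*u^4 + 2*u^3 + 10*u^2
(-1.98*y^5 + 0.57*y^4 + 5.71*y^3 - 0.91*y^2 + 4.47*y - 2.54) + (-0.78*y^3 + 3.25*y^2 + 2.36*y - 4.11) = -1.98*y^5 + 0.57*y^4 + 4.93*y^3 + 2.34*y^2 + 6.83*y - 6.65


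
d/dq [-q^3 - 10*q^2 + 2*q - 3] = -3*q^2 - 20*q + 2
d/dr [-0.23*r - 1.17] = -0.230000000000000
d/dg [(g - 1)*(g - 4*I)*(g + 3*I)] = 3*g^2 - 2*g*(1 + I) + 12 + I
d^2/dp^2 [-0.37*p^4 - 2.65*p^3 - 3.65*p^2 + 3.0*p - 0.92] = -4.44*p^2 - 15.9*p - 7.3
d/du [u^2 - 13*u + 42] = 2*u - 13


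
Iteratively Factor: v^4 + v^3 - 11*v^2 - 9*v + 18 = (v - 1)*(v^3 + 2*v^2 - 9*v - 18) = (v - 1)*(v + 3)*(v^2 - v - 6) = (v - 1)*(v + 2)*(v + 3)*(v - 3)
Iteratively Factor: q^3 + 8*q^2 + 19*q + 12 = (q + 1)*(q^2 + 7*q + 12) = (q + 1)*(q + 3)*(q + 4)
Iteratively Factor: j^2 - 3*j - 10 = (j + 2)*(j - 5)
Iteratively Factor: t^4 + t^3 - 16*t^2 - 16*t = (t + 1)*(t^3 - 16*t) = (t + 1)*(t + 4)*(t^2 - 4*t) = t*(t + 1)*(t + 4)*(t - 4)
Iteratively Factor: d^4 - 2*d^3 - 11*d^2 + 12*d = (d - 1)*(d^3 - d^2 - 12*d) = d*(d - 1)*(d^2 - d - 12) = d*(d - 4)*(d - 1)*(d + 3)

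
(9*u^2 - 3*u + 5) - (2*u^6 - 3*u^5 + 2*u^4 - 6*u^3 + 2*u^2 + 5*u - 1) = -2*u^6 + 3*u^5 - 2*u^4 + 6*u^3 + 7*u^2 - 8*u + 6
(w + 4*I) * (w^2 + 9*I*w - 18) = w^3 + 13*I*w^2 - 54*w - 72*I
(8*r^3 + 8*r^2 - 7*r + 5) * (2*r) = 16*r^4 + 16*r^3 - 14*r^2 + 10*r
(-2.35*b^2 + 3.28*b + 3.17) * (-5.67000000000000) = 13.3245*b^2 - 18.5976*b - 17.9739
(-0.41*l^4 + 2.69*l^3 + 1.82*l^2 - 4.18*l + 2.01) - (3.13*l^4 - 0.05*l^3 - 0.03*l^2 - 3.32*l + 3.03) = -3.54*l^4 + 2.74*l^3 + 1.85*l^2 - 0.86*l - 1.02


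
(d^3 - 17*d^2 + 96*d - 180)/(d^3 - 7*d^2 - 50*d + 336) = (d^2 - 11*d + 30)/(d^2 - d - 56)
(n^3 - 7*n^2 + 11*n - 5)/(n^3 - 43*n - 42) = (-n^3 + 7*n^2 - 11*n + 5)/(-n^3 + 43*n + 42)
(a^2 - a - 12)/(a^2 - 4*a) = (a + 3)/a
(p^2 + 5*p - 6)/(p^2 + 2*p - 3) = (p + 6)/(p + 3)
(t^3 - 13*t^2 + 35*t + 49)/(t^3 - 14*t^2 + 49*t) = (t + 1)/t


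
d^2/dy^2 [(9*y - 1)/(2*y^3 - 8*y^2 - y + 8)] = 2*((9*y - 1)*(-6*y^2 + 16*y + 1)^2 + (-54*y^2 + 144*y - 2*(3*y - 4)*(9*y - 1) + 9)*(2*y^3 - 8*y^2 - y + 8))/(2*y^3 - 8*y^2 - y + 8)^3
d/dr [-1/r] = r^(-2)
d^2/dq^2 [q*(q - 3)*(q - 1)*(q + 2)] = 12*q^2 - 12*q - 10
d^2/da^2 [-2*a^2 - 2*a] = -4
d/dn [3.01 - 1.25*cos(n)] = 1.25*sin(n)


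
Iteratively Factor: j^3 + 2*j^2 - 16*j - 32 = (j - 4)*(j^2 + 6*j + 8) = (j - 4)*(j + 2)*(j + 4)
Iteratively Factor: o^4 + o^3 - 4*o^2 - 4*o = (o)*(o^3 + o^2 - 4*o - 4) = o*(o + 2)*(o^2 - o - 2) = o*(o - 2)*(o + 2)*(o + 1)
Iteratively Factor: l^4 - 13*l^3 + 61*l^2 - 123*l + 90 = (l - 3)*(l^3 - 10*l^2 + 31*l - 30) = (l - 5)*(l - 3)*(l^2 - 5*l + 6) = (l - 5)*(l - 3)^2*(l - 2)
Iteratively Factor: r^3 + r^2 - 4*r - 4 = (r + 2)*(r^2 - r - 2) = (r - 2)*(r + 2)*(r + 1)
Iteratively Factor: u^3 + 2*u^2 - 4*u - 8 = (u - 2)*(u^2 + 4*u + 4) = (u - 2)*(u + 2)*(u + 2)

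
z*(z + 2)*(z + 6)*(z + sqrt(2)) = z^4 + sqrt(2)*z^3 + 8*z^3 + 8*sqrt(2)*z^2 + 12*z^2 + 12*sqrt(2)*z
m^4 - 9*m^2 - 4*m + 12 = (m - 3)*(m - 1)*(m + 2)^2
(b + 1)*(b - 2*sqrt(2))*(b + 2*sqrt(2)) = b^3 + b^2 - 8*b - 8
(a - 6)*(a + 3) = a^2 - 3*a - 18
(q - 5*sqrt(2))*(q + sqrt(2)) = q^2 - 4*sqrt(2)*q - 10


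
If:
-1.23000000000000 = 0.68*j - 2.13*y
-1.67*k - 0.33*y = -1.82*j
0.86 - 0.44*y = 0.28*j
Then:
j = 1.44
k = 1.37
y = 1.04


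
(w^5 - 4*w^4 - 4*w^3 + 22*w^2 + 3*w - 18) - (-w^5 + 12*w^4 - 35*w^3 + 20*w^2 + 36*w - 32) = 2*w^5 - 16*w^4 + 31*w^3 + 2*w^2 - 33*w + 14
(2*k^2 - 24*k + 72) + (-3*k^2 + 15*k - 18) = -k^2 - 9*k + 54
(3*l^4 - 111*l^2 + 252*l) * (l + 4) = 3*l^5 + 12*l^4 - 111*l^3 - 192*l^2 + 1008*l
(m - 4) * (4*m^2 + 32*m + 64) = 4*m^3 + 16*m^2 - 64*m - 256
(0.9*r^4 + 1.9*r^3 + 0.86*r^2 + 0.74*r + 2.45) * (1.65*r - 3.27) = 1.485*r^5 + 0.192*r^4 - 4.794*r^3 - 1.5912*r^2 + 1.6227*r - 8.0115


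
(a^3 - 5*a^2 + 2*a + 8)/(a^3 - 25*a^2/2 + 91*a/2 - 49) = 2*(a^2 - 3*a - 4)/(2*a^2 - 21*a + 49)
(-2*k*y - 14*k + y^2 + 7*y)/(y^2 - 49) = (-2*k + y)/(y - 7)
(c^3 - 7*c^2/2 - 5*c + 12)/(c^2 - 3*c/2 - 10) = (2*c^2 + c - 6)/(2*c + 5)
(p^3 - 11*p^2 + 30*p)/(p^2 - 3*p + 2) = p*(p^2 - 11*p + 30)/(p^2 - 3*p + 2)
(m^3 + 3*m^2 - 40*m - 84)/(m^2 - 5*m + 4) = (m^3 + 3*m^2 - 40*m - 84)/(m^2 - 5*m + 4)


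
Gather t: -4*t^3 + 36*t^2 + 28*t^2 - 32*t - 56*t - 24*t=-4*t^3 + 64*t^2 - 112*t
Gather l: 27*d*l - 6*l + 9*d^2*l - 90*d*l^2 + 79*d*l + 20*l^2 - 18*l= l^2*(20 - 90*d) + l*(9*d^2 + 106*d - 24)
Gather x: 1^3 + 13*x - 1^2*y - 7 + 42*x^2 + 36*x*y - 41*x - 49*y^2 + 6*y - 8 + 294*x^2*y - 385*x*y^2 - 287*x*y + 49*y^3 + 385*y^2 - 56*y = x^2*(294*y + 42) + x*(-385*y^2 - 251*y - 28) + 49*y^3 + 336*y^2 - 51*y - 14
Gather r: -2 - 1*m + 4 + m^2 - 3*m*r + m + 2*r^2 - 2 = m^2 - 3*m*r + 2*r^2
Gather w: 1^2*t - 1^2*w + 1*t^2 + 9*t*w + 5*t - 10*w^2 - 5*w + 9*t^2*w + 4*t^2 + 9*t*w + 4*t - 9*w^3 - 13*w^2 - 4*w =5*t^2 + 10*t - 9*w^3 - 23*w^2 + w*(9*t^2 + 18*t - 10)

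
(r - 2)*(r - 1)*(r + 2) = r^3 - r^2 - 4*r + 4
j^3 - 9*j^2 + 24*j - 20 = (j - 5)*(j - 2)^2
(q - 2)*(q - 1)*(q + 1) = q^3 - 2*q^2 - q + 2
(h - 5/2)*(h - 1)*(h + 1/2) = h^3 - 3*h^2 + 3*h/4 + 5/4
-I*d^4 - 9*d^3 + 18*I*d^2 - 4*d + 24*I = (d - 6*I)*(d - 2*I)^2*(-I*d + 1)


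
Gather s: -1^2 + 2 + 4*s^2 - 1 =4*s^2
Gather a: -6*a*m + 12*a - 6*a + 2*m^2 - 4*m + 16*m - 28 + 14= a*(6 - 6*m) + 2*m^2 + 12*m - 14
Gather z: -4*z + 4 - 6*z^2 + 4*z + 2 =6 - 6*z^2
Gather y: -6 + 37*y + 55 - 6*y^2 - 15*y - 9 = -6*y^2 + 22*y + 40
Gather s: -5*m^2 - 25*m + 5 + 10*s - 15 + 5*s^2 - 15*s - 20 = -5*m^2 - 25*m + 5*s^2 - 5*s - 30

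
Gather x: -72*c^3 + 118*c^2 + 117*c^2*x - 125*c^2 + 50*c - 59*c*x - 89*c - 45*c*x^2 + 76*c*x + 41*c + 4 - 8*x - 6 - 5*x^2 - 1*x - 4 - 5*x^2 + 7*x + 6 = -72*c^3 - 7*c^2 + 2*c + x^2*(-45*c - 10) + x*(117*c^2 + 17*c - 2)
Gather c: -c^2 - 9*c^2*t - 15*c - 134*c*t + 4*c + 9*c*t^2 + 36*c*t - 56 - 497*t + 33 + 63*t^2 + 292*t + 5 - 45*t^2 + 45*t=c^2*(-9*t - 1) + c*(9*t^2 - 98*t - 11) + 18*t^2 - 160*t - 18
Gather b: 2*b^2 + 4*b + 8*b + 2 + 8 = 2*b^2 + 12*b + 10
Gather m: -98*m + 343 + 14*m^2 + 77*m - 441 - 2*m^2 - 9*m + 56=12*m^2 - 30*m - 42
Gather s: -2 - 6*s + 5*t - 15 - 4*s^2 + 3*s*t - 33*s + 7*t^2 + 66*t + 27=-4*s^2 + s*(3*t - 39) + 7*t^2 + 71*t + 10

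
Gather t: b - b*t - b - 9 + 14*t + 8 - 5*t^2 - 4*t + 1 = -5*t^2 + t*(10 - b)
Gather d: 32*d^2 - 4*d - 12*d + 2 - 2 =32*d^2 - 16*d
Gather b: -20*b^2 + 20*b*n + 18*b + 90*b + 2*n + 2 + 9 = -20*b^2 + b*(20*n + 108) + 2*n + 11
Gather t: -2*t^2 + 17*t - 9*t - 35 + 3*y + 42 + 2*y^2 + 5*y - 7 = -2*t^2 + 8*t + 2*y^2 + 8*y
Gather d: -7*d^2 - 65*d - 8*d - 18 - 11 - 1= -7*d^2 - 73*d - 30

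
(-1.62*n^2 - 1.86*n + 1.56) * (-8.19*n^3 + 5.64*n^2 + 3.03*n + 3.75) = 13.2678*n^5 + 6.0966*n^4 - 28.1754*n^3 - 2.9124*n^2 - 2.2482*n + 5.85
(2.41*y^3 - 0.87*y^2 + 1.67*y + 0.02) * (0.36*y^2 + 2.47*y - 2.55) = 0.8676*y^5 + 5.6395*y^4 - 7.6932*y^3 + 6.3506*y^2 - 4.2091*y - 0.051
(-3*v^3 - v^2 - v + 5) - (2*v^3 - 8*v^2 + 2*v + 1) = -5*v^3 + 7*v^2 - 3*v + 4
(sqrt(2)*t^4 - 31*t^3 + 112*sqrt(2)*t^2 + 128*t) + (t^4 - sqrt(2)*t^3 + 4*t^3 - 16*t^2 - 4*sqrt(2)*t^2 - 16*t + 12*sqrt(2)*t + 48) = t^4 + sqrt(2)*t^4 - 27*t^3 - sqrt(2)*t^3 - 16*t^2 + 108*sqrt(2)*t^2 + 12*sqrt(2)*t + 112*t + 48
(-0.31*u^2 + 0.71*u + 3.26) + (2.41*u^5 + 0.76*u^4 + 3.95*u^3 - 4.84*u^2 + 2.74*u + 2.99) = 2.41*u^5 + 0.76*u^4 + 3.95*u^3 - 5.15*u^2 + 3.45*u + 6.25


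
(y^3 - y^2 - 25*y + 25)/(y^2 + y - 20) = (y^2 - 6*y + 5)/(y - 4)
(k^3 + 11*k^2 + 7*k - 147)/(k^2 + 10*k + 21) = (k^2 + 4*k - 21)/(k + 3)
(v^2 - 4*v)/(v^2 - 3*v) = (v - 4)/(v - 3)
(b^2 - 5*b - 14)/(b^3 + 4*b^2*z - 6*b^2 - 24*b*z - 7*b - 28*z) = (b + 2)/(b^2 + 4*b*z + b + 4*z)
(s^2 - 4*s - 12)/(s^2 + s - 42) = (s + 2)/(s + 7)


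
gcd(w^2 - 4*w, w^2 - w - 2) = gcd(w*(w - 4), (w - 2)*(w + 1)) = 1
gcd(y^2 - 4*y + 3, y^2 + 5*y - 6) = y - 1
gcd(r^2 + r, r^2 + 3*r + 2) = r + 1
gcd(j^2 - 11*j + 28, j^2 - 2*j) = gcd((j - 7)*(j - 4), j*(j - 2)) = 1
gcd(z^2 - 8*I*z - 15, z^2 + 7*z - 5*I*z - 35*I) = z - 5*I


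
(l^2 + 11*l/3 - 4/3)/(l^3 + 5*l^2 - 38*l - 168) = (l - 1/3)/(l^2 + l - 42)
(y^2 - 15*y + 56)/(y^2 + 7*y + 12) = (y^2 - 15*y + 56)/(y^2 + 7*y + 12)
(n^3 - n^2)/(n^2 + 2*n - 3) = n^2/(n + 3)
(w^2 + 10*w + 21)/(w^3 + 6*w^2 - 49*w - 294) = (w + 3)/(w^2 - w - 42)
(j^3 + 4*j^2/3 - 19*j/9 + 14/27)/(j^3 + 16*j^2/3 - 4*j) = (j^2 + 2*j - 7/9)/(j*(j + 6))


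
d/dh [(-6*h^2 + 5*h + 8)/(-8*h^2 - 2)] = (20*h^2 + 76*h - 5)/(2*(16*h^4 + 8*h^2 + 1))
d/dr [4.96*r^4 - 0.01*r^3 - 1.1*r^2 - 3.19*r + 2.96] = 19.84*r^3 - 0.03*r^2 - 2.2*r - 3.19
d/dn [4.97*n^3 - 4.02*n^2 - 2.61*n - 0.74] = 14.91*n^2 - 8.04*n - 2.61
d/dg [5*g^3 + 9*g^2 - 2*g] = 15*g^2 + 18*g - 2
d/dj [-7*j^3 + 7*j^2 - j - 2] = -21*j^2 + 14*j - 1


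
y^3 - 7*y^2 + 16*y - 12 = (y - 3)*(y - 2)^2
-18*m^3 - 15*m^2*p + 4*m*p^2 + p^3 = (-3*m + p)*(m + p)*(6*m + p)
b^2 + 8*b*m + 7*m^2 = (b + m)*(b + 7*m)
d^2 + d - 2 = (d - 1)*(d + 2)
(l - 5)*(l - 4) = l^2 - 9*l + 20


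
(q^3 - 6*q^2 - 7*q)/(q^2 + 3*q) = (q^2 - 6*q - 7)/(q + 3)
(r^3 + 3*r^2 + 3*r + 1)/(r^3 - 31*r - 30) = (r^2 + 2*r + 1)/(r^2 - r - 30)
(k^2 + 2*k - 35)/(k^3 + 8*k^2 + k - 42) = (k - 5)/(k^2 + k - 6)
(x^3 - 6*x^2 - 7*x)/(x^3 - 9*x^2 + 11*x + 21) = x/(x - 3)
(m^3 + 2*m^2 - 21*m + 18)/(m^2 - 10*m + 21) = (m^2 + 5*m - 6)/(m - 7)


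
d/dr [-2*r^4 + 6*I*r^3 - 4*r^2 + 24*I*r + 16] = -8*r^3 + 18*I*r^2 - 8*r + 24*I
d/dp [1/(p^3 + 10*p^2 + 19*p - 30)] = (-3*p^2 - 20*p - 19)/(p^3 + 10*p^2 + 19*p - 30)^2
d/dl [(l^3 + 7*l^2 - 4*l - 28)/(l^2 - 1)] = (l^4 + l^2 + 42*l + 4)/(l^4 - 2*l^2 + 1)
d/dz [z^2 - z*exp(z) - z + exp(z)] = -z*exp(z) + 2*z - 1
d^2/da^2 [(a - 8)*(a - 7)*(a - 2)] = 6*a - 34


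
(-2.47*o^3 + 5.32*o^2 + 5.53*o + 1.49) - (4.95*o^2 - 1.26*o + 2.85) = -2.47*o^3 + 0.37*o^2 + 6.79*o - 1.36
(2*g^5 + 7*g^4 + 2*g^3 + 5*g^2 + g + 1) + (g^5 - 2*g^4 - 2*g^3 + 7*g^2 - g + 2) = 3*g^5 + 5*g^4 + 12*g^2 + 3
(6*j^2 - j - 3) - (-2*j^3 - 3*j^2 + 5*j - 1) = 2*j^3 + 9*j^2 - 6*j - 2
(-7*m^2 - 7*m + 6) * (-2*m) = 14*m^3 + 14*m^2 - 12*m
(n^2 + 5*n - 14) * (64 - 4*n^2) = -4*n^4 - 20*n^3 + 120*n^2 + 320*n - 896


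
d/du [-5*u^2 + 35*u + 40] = 35 - 10*u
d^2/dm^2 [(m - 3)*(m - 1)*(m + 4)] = 6*m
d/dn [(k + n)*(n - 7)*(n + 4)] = 2*k*n - 3*k + 3*n^2 - 6*n - 28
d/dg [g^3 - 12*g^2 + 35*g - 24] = 3*g^2 - 24*g + 35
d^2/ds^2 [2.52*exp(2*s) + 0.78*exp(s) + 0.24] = (10.08*exp(s) + 0.78)*exp(s)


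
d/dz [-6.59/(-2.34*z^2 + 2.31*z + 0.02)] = (15.2229 - 30.8412*z)/(-2.34*z^2 + 2.31*z + 0.02)^2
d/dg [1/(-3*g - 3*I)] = 1/(3*(g + I)^2)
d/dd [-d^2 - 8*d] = -2*d - 8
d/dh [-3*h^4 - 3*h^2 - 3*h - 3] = -12*h^3 - 6*h - 3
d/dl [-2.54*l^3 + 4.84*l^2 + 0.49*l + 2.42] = -7.62*l^2 + 9.68*l + 0.49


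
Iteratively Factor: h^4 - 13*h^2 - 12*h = (h)*(h^3 - 13*h - 12) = h*(h + 1)*(h^2 - h - 12) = h*(h - 4)*(h + 1)*(h + 3)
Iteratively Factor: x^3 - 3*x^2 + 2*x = (x - 2)*(x^2 - x) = (x - 2)*(x - 1)*(x)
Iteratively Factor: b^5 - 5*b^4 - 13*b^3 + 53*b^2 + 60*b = (b + 1)*(b^4 - 6*b^3 - 7*b^2 + 60*b) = (b - 4)*(b + 1)*(b^3 - 2*b^2 - 15*b) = (b - 4)*(b + 1)*(b + 3)*(b^2 - 5*b) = (b - 5)*(b - 4)*(b + 1)*(b + 3)*(b)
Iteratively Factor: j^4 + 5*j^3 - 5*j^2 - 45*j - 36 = (j + 4)*(j^3 + j^2 - 9*j - 9) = (j - 3)*(j + 4)*(j^2 + 4*j + 3) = (j - 3)*(j + 3)*(j + 4)*(j + 1)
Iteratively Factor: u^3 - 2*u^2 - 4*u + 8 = (u - 2)*(u^2 - 4) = (u - 2)^2*(u + 2)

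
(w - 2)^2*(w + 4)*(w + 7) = w^4 + 7*w^3 - 12*w^2 - 68*w + 112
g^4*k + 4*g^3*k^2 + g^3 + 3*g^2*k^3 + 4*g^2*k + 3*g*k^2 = g*(g + k)*(g + 3*k)*(g*k + 1)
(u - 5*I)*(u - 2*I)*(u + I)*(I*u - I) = I*u^4 + 6*u^3 - I*u^3 - 6*u^2 - 3*I*u^2 + 10*u + 3*I*u - 10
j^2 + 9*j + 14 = (j + 2)*(j + 7)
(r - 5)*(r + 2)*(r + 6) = r^3 + 3*r^2 - 28*r - 60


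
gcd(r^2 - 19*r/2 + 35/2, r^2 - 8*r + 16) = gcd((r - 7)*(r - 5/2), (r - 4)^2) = 1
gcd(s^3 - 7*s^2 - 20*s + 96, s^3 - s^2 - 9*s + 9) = s - 3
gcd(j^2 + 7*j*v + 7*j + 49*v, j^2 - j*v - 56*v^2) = j + 7*v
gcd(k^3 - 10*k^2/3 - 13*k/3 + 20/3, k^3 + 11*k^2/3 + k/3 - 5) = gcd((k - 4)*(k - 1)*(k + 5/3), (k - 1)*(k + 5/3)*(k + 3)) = k^2 + 2*k/3 - 5/3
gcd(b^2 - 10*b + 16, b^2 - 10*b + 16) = b^2 - 10*b + 16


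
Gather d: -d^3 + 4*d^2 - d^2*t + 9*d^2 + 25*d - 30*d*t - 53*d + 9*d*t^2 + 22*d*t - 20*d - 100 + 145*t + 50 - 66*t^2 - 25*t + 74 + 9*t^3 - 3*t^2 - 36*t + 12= -d^3 + d^2*(13 - t) + d*(9*t^2 - 8*t - 48) + 9*t^3 - 69*t^2 + 84*t + 36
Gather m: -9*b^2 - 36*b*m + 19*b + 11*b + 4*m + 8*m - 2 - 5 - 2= -9*b^2 + 30*b + m*(12 - 36*b) - 9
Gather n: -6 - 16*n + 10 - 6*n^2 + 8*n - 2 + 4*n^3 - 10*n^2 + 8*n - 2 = 4*n^3 - 16*n^2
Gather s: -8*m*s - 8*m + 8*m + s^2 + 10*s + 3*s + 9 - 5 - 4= s^2 + s*(13 - 8*m)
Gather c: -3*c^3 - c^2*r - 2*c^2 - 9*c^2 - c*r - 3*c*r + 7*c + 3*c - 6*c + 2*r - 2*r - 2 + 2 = -3*c^3 + c^2*(-r - 11) + c*(4 - 4*r)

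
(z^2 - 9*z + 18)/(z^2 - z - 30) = (z - 3)/(z + 5)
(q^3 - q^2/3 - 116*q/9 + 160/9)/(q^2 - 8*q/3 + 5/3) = (3*q^2 + 4*q - 32)/(3*(q - 1))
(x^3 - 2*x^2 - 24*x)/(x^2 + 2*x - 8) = x*(x - 6)/(x - 2)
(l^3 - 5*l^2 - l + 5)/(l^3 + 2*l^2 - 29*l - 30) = (l - 1)/(l + 6)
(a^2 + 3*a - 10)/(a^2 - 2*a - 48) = (-a^2 - 3*a + 10)/(-a^2 + 2*a + 48)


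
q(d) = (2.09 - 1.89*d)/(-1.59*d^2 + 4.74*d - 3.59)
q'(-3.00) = -0.05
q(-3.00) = -0.24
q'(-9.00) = -0.01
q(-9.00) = -0.11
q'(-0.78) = -0.15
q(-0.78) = -0.43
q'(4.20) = -0.21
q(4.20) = 0.50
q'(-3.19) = -0.05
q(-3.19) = -0.23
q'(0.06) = -0.25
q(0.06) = -0.60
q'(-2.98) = -0.05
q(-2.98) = -0.24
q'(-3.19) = -0.05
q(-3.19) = -0.23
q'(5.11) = -0.11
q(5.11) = 0.36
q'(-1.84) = -0.08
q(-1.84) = -0.31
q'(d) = (2.09 - 1.89*d)*(3.18*d - 4.74)/(-1.59*d^2 + 4.74*d - 3.59)^2 - 1.89/(-1.59*d^2 + 4.74*d - 3.59)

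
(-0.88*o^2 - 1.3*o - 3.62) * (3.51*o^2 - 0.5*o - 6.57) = -3.0888*o^4 - 4.123*o^3 - 6.2746*o^2 + 10.351*o + 23.7834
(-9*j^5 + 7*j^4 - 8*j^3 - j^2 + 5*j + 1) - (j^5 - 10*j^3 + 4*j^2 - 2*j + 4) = -10*j^5 + 7*j^4 + 2*j^3 - 5*j^2 + 7*j - 3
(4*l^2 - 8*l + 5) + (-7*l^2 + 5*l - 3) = -3*l^2 - 3*l + 2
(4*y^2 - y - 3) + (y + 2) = 4*y^2 - 1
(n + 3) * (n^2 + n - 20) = n^3 + 4*n^2 - 17*n - 60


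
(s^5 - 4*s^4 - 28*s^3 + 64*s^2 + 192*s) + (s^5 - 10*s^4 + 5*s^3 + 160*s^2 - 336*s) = 2*s^5 - 14*s^4 - 23*s^3 + 224*s^2 - 144*s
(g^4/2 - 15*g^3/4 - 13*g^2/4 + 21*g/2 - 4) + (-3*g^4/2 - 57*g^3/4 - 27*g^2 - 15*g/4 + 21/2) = -g^4 - 18*g^3 - 121*g^2/4 + 27*g/4 + 13/2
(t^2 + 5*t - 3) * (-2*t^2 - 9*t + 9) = -2*t^4 - 19*t^3 - 30*t^2 + 72*t - 27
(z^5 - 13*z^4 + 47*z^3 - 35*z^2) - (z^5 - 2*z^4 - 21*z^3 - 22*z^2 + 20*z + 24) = -11*z^4 + 68*z^3 - 13*z^2 - 20*z - 24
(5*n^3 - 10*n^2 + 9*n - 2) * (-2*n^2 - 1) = -10*n^5 + 20*n^4 - 23*n^3 + 14*n^2 - 9*n + 2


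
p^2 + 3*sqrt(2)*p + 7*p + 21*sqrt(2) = (p + 7)*(p + 3*sqrt(2))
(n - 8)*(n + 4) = n^2 - 4*n - 32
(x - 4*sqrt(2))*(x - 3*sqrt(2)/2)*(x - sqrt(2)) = x^3 - 13*sqrt(2)*x^2/2 + 23*x - 12*sqrt(2)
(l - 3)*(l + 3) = l^2 - 9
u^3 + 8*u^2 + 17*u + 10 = (u + 1)*(u + 2)*(u + 5)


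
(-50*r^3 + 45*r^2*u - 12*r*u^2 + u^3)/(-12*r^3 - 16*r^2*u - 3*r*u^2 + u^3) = (50*r^3 - 45*r^2*u + 12*r*u^2 - u^3)/(12*r^3 + 16*r^2*u + 3*r*u^2 - u^3)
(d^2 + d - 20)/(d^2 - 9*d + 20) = (d + 5)/(d - 5)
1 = 1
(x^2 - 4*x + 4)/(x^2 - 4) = (x - 2)/(x + 2)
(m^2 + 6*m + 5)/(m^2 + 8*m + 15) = (m + 1)/(m + 3)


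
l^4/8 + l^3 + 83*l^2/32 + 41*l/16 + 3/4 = (l/4 + 1)*(l/2 + 1)*(l + 1/2)*(l + 3/2)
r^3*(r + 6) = r^4 + 6*r^3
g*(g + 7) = g^2 + 7*g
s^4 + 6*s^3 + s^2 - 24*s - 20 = (s - 2)*(s + 1)*(s + 2)*(s + 5)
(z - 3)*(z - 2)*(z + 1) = z^3 - 4*z^2 + z + 6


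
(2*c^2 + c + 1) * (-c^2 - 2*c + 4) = -2*c^4 - 5*c^3 + 5*c^2 + 2*c + 4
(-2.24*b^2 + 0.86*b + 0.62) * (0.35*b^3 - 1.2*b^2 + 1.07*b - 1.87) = -0.784*b^5 + 2.989*b^4 - 3.2118*b^3 + 4.365*b^2 - 0.9448*b - 1.1594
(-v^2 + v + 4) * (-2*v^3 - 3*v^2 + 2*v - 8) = 2*v^5 + v^4 - 13*v^3 - 2*v^2 - 32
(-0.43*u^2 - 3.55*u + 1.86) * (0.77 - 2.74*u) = 1.1782*u^3 + 9.3959*u^2 - 7.8299*u + 1.4322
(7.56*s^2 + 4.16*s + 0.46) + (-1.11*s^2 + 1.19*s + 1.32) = 6.45*s^2 + 5.35*s + 1.78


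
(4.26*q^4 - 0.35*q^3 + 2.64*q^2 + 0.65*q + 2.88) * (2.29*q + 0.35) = 9.7554*q^5 + 0.6895*q^4 + 5.9231*q^3 + 2.4125*q^2 + 6.8227*q + 1.008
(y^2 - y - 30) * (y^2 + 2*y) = y^4 + y^3 - 32*y^2 - 60*y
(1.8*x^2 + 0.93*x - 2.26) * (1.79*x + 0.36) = 3.222*x^3 + 2.3127*x^2 - 3.7106*x - 0.8136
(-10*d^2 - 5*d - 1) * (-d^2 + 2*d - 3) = 10*d^4 - 15*d^3 + 21*d^2 + 13*d + 3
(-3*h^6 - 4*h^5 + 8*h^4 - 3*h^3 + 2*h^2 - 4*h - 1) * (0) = 0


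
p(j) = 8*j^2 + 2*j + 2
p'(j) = 16*j + 2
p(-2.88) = 62.60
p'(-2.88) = -44.08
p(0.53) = 5.31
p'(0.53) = 10.48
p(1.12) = 14.28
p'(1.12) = 19.92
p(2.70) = 65.72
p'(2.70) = 45.20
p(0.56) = 5.63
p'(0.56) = 10.96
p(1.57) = 24.86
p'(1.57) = 27.12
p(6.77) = 382.20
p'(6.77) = 110.32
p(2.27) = 47.76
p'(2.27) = 38.32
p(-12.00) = 1130.00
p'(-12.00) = -190.00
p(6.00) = 302.00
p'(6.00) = 98.00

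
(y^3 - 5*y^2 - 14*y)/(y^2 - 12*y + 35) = y*(y + 2)/(y - 5)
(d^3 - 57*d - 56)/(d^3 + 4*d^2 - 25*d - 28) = (d - 8)/(d - 4)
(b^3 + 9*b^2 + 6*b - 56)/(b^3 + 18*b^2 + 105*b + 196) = (b - 2)/(b + 7)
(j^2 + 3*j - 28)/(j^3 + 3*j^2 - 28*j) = 1/j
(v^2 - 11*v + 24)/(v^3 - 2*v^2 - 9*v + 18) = (v - 8)/(v^2 + v - 6)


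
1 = 1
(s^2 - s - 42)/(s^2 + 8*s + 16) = (s^2 - s - 42)/(s^2 + 8*s + 16)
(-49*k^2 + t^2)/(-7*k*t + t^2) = (7*k + t)/t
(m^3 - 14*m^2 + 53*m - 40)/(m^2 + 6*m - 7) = (m^2 - 13*m + 40)/(m + 7)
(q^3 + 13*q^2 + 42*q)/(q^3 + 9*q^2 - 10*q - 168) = q/(q - 4)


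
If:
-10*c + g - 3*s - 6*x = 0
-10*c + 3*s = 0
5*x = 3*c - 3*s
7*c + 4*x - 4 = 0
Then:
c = 20/7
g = 232/7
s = 200/21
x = -4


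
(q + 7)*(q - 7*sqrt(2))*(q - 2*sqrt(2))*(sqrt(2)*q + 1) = sqrt(2)*q^4 - 17*q^3 + 7*sqrt(2)*q^3 - 119*q^2 + 19*sqrt(2)*q^2 + 28*q + 133*sqrt(2)*q + 196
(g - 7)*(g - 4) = g^2 - 11*g + 28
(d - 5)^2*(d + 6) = d^3 - 4*d^2 - 35*d + 150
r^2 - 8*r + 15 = (r - 5)*(r - 3)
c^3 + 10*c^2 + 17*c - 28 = (c - 1)*(c + 4)*(c + 7)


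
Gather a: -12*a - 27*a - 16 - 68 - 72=-39*a - 156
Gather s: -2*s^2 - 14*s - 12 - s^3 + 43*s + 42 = -s^3 - 2*s^2 + 29*s + 30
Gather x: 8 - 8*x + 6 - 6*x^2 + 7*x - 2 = -6*x^2 - x + 12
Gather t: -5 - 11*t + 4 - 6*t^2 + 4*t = -6*t^2 - 7*t - 1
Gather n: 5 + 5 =10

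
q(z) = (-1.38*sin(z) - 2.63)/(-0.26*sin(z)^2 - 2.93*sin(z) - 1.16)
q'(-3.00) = 10.37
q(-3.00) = 3.24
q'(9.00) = 1.05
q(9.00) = 1.33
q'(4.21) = 1.71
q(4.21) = -1.18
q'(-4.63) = 0.03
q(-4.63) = 0.92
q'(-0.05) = -5.86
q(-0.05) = 2.53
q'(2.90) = 1.78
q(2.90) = 1.58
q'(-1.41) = -0.37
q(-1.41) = -0.86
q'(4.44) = 0.68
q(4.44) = -0.92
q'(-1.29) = -0.71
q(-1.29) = -0.92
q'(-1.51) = -0.14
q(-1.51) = -0.83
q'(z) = (0.52*sin(z)*cos(z) + 2.93*cos(z))*(-1.38*sin(z) - 2.63)/(-0.26*sin(z)^2 - 2.93*sin(z) - 1.16)^2 - 1.38*cos(z)/(-0.26*sin(z)^2 - 2.93*sin(z) - 1.16) = (-1.3676*sin(z) + 0.1794*cos(2*z) - 6.2845)*cos(z)/(0.26*sin(z)^2 + 2.93*sin(z) + 1.16)^2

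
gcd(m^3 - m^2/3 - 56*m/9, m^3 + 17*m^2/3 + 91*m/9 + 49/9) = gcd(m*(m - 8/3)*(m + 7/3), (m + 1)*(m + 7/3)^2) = m + 7/3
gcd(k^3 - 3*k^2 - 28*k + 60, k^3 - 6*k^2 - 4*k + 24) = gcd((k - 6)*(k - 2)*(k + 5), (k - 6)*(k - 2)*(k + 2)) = k^2 - 8*k + 12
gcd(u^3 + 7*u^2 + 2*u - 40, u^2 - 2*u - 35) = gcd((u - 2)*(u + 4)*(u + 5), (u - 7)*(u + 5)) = u + 5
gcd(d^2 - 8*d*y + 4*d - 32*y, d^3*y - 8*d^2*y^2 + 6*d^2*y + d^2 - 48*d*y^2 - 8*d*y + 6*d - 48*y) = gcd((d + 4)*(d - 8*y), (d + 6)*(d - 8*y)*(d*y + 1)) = -d + 8*y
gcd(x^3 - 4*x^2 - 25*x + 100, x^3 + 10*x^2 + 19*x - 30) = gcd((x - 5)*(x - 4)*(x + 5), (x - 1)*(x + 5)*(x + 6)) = x + 5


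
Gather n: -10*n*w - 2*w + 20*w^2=-10*n*w + 20*w^2 - 2*w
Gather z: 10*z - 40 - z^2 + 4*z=-z^2 + 14*z - 40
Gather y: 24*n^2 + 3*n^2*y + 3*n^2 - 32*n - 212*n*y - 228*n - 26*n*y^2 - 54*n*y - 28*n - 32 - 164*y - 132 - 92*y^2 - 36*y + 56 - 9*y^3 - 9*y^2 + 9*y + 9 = 27*n^2 - 288*n - 9*y^3 + y^2*(-26*n - 101) + y*(3*n^2 - 266*n - 191) - 99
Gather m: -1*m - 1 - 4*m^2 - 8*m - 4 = -4*m^2 - 9*m - 5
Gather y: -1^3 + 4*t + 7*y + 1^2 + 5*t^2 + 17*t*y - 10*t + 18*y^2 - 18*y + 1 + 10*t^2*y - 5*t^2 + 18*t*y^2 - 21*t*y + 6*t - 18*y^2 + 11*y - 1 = 18*t*y^2 + y*(10*t^2 - 4*t)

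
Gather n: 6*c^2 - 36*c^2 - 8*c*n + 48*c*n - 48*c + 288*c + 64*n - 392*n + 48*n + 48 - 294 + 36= -30*c^2 + 240*c + n*(40*c - 280) - 210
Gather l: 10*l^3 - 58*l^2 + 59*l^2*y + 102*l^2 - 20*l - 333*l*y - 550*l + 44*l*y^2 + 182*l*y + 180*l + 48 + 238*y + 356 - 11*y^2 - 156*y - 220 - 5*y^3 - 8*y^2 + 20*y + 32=10*l^3 + l^2*(59*y + 44) + l*(44*y^2 - 151*y - 390) - 5*y^3 - 19*y^2 + 102*y + 216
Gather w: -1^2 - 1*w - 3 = -w - 4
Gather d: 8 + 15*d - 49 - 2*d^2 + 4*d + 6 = -2*d^2 + 19*d - 35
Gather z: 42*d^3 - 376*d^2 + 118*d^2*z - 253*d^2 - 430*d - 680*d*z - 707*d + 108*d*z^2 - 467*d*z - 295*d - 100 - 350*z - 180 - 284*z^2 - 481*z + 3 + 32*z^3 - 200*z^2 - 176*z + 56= 42*d^3 - 629*d^2 - 1432*d + 32*z^3 + z^2*(108*d - 484) + z*(118*d^2 - 1147*d - 1007) - 221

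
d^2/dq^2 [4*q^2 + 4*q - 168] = 8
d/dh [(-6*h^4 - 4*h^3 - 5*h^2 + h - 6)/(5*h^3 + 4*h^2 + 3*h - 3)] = (-30*h^6 - 48*h^5 - 45*h^4 + 38*h^3 + 107*h^2 + 78*h + 15)/(25*h^6 + 40*h^5 + 46*h^4 - 6*h^3 - 15*h^2 - 18*h + 9)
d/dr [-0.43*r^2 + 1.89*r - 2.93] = 1.89 - 0.86*r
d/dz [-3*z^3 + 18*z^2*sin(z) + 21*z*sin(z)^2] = 18*z^2*cos(z) - 9*z^2 + 36*z*sin(z) + 21*z*sin(2*z) + 21*sin(z)^2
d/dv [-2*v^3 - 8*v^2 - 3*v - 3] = -6*v^2 - 16*v - 3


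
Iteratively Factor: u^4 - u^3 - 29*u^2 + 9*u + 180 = (u + 4)*(u^3 - 5*u^2 - 9*u + 45) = (u - 5)*(u + 4)*(u^2 - 9) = (u - 5)*(u - 3)*(u + 4)*(u + 3)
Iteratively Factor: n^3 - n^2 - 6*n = (n + 2)*(n^2 - 3*n) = (n - 3)*(n + 2)*(n)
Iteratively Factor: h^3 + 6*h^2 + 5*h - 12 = (h - 1)*(h^2 + 7*h + 12) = (h - 1)*(h + 4)*(h + 3)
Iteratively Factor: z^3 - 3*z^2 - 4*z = (z - 4)*(z^2 + z) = (z - 4)*(z + 1)*(z)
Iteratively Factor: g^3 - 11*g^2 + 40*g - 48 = (g - 4)*(g^2 - 7*g + 12) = (g - 4)*(g - 3)*(g - 4)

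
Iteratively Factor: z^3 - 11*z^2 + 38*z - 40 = (z - 2)*(z^2 - 9*z + 20) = (z - 4)*(z - 2)*(z - 5)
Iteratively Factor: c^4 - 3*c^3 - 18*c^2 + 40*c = (c + 4)*(c^3 - 7*c^2 + 10*c) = c*(c + 4)*(c^2 - 7*c + 10) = c*(c - 5)*(c + 4)*(c - 2)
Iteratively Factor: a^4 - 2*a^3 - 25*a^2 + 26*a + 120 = (a - 5)*(a^3 + 3*a^2 - 10*a - 24) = (a - 5)*(a + 4)*(a^2 - a - 6) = (a - 5)*(a + 2)*(a + 4)*(a - 3)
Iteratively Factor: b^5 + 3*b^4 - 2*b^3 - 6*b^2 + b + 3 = (b + 1)*(b^4 + 2*b^3 - 4*b^2 - 2*b + 3) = (b - 1)*(b + 1)*(b^3 + 3*b^2 - b - 3) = (b - 1)*(b + 1)*(b + 3)*(b^2 - 1) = (b - 1)*(b + 1)^2*(b + 3)*(b - 1)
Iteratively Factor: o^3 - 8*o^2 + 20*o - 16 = (o - 2)*(o^2 - 6*o + 8) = (o - 2)^2*(o - 4)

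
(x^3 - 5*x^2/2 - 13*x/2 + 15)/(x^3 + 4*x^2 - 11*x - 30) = (x^2 + x/2 - 5)/(x^2 + 7*x + 10)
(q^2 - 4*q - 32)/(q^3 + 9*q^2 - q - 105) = (q^2 - 4*q - 32)/(q^3 + 9*q^2 - q - 105)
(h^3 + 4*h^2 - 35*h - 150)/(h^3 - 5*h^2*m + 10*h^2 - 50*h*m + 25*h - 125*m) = (h - 6)/(h - 5*m)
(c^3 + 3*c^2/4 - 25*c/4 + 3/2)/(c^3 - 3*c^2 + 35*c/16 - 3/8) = 4*(c + 3)/(4*c - 3)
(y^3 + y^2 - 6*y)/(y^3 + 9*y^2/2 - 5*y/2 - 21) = 2*y/(2*y + 7)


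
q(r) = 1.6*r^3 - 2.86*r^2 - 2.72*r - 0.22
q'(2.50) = 12.98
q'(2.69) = 16.63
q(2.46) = -0.40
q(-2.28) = -27.85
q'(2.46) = 12.26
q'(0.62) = -4.42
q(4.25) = 59.39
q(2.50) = 0.10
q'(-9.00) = 437.56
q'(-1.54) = 17.47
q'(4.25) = 59.67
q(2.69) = 2.91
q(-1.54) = -8.66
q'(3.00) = 23.32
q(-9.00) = -1373.80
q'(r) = 4.8*r^2 - 5.72*r - 2.72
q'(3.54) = 37.18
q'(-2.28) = 35.27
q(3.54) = 25.29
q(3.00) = 9.08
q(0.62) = -2.62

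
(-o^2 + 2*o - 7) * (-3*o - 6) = 3*o^3 + 9*o + 42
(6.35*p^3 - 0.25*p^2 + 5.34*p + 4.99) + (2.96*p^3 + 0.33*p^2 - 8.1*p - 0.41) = 9.31*p^3 + 0.08*p^2 - 2.76*p + 4.58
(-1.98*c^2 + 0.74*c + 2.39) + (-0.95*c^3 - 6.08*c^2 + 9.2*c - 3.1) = -0.95*c^3 - 8.06*c^2 + 9.94*c - 0.71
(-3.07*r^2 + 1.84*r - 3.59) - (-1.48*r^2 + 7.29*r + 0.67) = -1.59*r^2 - 5.45*r - 4.26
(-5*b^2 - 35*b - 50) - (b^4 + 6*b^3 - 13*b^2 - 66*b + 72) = -b^4 - 6*b^3 + 8*b^2 + 31*b - 122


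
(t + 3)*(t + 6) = t^2 + 9*t + 18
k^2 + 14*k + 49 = (k + 7)^2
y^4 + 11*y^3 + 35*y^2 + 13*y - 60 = (y - 1)*(y + 3)*(y + 4)*(y + 5)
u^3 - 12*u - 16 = (u - 4)*(u + 2)^2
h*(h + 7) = h^2 + 7*h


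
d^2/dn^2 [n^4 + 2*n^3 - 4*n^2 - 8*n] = 12*n^2 + 12*n - 8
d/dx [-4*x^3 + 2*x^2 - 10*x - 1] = -12*x^2 + 4*x - 10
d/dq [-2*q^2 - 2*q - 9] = -4*q - 2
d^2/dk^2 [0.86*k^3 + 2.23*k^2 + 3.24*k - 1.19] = 5.16*k + 4.46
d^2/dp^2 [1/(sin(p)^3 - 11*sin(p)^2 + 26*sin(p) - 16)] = (-9*sin(p)^5 + 112*sin(p)^4 - 412*sin(p)^3 + 126*sin(p)^2 + 1036*sin(p) - 1000)/((sin(p) - 8)^3*(sin(p) - 2)^3*(sin(p) - 1)^2)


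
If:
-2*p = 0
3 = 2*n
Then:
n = 3/2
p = 0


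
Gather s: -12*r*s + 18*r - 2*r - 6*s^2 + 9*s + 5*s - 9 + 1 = 16*r - 6*s^2 + s*(14 - 12*r) - 8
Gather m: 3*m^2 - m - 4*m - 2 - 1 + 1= 3*m^2 - 5*m - 2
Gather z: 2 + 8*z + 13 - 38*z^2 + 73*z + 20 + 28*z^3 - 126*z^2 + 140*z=28*z^3 - 164*z^2 + 221*z + 35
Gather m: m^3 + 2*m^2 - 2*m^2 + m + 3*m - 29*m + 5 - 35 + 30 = m^3 - 25*m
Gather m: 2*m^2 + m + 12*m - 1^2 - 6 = 2*m^2 + 13*m - 7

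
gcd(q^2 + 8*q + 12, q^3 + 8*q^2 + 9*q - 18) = q + 6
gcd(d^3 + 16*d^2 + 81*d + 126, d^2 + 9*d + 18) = d^2 + 9*d + 18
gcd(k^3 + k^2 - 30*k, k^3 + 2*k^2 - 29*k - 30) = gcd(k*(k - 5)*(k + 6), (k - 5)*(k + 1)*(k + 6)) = k^2 + k - 30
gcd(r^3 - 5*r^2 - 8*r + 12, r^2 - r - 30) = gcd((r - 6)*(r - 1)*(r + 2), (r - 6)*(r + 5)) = r - 6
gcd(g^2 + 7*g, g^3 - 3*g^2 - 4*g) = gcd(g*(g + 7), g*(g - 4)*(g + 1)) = g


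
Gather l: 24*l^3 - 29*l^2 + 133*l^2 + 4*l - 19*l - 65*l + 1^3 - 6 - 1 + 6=24*l^3 + 104*l^2 - 80*l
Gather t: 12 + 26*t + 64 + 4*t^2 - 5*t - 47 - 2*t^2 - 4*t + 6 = 2*t^2 + 17*t + 35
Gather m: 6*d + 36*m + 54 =6*d + 36*m + 54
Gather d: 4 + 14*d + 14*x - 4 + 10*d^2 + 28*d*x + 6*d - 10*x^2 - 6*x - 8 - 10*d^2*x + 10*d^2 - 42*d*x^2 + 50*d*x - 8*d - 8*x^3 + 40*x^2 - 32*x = d^2*(20 - 10*x) + d*(-42*x^2 + 78*x + 12) - 8*x^3 + 30*x^2 - 24*x - 8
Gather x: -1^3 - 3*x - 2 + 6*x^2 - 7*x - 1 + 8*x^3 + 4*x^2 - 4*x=8*x^3 + 10*x^2 - 14*x - 4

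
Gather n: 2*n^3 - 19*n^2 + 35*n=2*n^3 - 19*n^2 + 35*n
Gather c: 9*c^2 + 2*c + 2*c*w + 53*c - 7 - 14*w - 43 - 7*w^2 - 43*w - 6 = 9*c^2 + c*(2*w + 55) - 7*w^2 - 57*w - 56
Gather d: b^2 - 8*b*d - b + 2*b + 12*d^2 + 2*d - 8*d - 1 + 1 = b^2 + b + 12*d^2 + d*(-8*b - 6)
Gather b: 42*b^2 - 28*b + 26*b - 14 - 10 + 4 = 42*b^2 - 2*b - 20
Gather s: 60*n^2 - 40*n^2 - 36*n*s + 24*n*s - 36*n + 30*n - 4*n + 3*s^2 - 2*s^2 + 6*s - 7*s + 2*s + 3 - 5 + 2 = 20*n^2 - 10*n + s^2 + s*(1 - 12*n)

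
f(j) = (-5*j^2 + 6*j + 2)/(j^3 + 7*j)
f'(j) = (6 - 10*j)/(j^3 + 7*j) + (-3*j^2 - 7)*(-5*j^2 + 6*j + 2)/(j^3 + 7*j)^2 = (5*j^4 - 12*j^3 - 41*j^2 - 14)/(j^2*(j^4 + 14*j^2 + 49))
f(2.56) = -0.44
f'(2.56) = -0.22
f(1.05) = 0.33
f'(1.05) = -0.93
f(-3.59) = 1.18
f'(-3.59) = 0.17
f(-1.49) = 1.31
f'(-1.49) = -0.22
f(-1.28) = 1.25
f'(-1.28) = -0.35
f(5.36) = -0.57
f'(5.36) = 0.03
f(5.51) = -0.57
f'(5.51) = 0.03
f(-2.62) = 1.32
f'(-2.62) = 0.12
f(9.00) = -0.44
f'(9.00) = 0.03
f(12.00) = -0.36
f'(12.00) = 0.02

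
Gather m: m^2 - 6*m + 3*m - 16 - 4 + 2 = m^2 - 3*m - 18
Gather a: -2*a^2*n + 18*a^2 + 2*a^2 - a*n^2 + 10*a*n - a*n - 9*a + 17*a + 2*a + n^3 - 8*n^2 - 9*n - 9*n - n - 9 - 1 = a^2*(20 - 2*n) + a*(-n^2 + 9*n + 10) + n^3 - 8*n^2 - 19*n - 10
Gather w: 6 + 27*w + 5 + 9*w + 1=36*w + 12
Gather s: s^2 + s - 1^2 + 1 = s^2 + s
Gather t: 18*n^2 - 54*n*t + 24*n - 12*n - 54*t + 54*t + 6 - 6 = 18*n^2 - 54*n*t + 12*n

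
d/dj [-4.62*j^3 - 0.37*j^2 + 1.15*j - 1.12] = -13.86*j^2 - 0.74*j + 1.15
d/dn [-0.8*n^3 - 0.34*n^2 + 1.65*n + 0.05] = -2.4*n^2 - 0.68*n + 1.65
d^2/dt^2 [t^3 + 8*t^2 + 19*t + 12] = 6*t + 16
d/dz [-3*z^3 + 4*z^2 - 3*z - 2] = -9*z^2 + 8*z - 3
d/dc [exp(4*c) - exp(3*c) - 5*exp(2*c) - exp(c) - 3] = (4*exp(3*c) - 3*exp(2*c) - 10*exp(c) - 1)*exp(c)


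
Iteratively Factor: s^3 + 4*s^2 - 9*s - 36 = (s + 4)*(s^2 - 9) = (s - 3)*(s + 4)*(s + 3)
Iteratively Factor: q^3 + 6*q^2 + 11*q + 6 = (q + 1)*(q^2 + 5*q + 6) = (q + 1)*(q + 3)*(q + 2)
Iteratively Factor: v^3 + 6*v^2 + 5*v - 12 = (v + 3)*(v^2 + 3*v - 4) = (v - 1)*(v + 3)*(v + 4)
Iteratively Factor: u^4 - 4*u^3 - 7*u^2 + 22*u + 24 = (u - 3)*(u^3 - u^2 - 10*u - 8) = (u - 3)*(u + 1)*(u^2 - 2*u - 8) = (u - 3)*(u + 1)*(u + 2)*(u - 4)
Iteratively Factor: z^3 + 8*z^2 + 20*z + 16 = (z + 2)*(z^2 + 6*z + 8) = (z + 2)^2*(z + 4)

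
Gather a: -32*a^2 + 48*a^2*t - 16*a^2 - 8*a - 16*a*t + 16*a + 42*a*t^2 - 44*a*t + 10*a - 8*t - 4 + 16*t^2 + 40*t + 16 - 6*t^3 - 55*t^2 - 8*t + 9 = a^2*(48*t - 48) + a*(42*t^2 - 60*t + 18) - 6*t^3 - 39*t^2 + 24*t + 21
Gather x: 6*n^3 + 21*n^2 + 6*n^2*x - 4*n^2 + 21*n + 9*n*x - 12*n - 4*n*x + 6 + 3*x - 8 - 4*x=6*n^3 + 17*n^2 + 9*n + x*(6*n^2 + 5*n - 1) - 2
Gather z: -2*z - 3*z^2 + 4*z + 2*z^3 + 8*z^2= 2*z^3 + 5*z^2 + 2*z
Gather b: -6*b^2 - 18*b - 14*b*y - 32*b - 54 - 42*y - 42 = -6*b^2 + b*(-14*y - 50) - 42*y - 96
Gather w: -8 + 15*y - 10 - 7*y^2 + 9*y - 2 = -7*y^2 + 24*y - 20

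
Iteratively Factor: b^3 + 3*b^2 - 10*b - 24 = (b + 4)*(b^2 - b - 6) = (b + 2)*(b + 4)*(b - 3)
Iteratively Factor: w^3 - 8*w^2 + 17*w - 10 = (w - 1)*(w^2 - 7*w + 10) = (w - 5)*(w - 1)*(w - 2)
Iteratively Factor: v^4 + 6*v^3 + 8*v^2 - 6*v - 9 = (v + 3)*(v^3 + 3*v^2 - v - 3) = (v + 1)*(v + 3)*(v^2 + 2*v - 3) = (v - 1)*(v + 1)*(v + 3)*(v + 3)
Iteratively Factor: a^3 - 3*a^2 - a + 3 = (a - 1)*(a^2 - 2*a - 3) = (a - 3)*(a - 1)*(a + 1)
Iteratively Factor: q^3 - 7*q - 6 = (q + 2)*(q^2 - 2*q - 3) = (q - 3)*(q + 2)*(q + 1)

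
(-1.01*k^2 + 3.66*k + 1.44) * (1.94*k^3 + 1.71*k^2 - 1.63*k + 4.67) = -1.9594*k^5 + 5.3733*k^4 + 10.6985*k^3 - 8.2201*k^2 + 14.745*k + 6.7248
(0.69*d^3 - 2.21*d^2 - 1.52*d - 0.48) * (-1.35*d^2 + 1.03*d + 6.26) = -0.9315*d^5 + 3.6942*d^4 + 4.0951*d^3 - 14.7522*d^2 - 10.0096*d - 3.0048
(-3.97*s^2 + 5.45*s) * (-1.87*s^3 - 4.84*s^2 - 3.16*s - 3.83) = 7.4239*s^5 + 9.0233*s^4 - 13.8328*s^3 - 2.0169*s^2 - 20.8735*s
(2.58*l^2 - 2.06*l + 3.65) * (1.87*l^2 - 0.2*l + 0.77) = 4.8246*l^4 - 4.3682*l^3 + 9.2241*l^2 - 2.3162*l + 2.8105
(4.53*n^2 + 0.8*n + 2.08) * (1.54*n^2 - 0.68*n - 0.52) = 6.9762*n^4 - 1.8484*n^3 + 0.3036*n^2 - 1.8304*n - 1.0816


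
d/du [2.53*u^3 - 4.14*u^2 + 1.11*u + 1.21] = 7.59*u^2 - 8.28*u + 1.11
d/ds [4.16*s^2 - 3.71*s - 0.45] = 8.32*s - 3.71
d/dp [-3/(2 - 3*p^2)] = -18*p/(3*p^2 - 2)^2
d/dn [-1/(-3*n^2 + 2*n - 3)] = 2*(1 - 3*n)/(3*n^2 - 2*n + 3)^2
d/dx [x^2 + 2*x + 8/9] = 2*x + 2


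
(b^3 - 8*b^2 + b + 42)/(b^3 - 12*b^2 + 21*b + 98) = (b - 3)/(b - 7)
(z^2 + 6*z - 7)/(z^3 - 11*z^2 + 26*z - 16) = (z + 7)/(z^2 - 10*z + 16)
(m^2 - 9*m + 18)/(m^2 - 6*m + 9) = (m - 6)/(m - 3)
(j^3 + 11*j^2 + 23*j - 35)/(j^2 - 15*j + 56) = (j^3 + 11*j^2 + 23*j - 35)/(j^2 - 15*j + 56)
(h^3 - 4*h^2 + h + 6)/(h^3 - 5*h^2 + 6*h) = (h + 1)/h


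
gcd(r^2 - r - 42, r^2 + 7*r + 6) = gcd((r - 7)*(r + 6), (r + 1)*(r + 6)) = r + 6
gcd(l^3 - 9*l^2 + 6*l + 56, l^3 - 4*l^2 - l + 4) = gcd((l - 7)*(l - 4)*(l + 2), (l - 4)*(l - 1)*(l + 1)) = l - 4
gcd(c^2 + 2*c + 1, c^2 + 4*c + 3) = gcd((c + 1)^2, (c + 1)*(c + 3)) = c + 1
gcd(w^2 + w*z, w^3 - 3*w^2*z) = w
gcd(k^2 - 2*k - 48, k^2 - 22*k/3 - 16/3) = k - 8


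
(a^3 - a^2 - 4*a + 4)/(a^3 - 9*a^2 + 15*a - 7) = (a^2 - 4)/(a^2 - 8*a + 7)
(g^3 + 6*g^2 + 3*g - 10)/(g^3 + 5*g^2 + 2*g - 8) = (g + 5)/(g + 4)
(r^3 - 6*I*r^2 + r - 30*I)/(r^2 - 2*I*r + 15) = (r^2 - I*r + 6)/(r + 3*I)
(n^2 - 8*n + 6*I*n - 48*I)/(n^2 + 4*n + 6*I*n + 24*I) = (n - 8)/(n + 4)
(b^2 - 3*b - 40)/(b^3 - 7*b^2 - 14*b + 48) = (b + 5)/(b^2 + b - 6)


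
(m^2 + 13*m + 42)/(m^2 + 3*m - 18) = (m + 7)/(m - 3)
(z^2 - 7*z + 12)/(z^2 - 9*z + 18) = (z - 4)/(z - 6)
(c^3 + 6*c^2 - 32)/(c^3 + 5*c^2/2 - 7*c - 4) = 2*(c + 4)/(2*c + 1)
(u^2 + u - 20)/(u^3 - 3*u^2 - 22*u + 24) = (u^2 + u - 20)/(u^3 - 3*u^2 - 22*u + 24)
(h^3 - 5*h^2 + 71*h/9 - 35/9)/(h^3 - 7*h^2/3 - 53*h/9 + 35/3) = (3*h^2 - 10*h + 7)/(3*h^2 - 2*h - 21)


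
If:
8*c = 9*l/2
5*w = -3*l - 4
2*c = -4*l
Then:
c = 0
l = 0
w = -4/5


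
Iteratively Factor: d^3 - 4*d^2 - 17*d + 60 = (d - 5)*(d^2 + d - 12) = (d - 5)*(d + 4)*(d - 3)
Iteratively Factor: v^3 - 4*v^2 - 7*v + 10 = (v + 2)*(v^2 - 6*v + 5) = (v - 1)*(v + 2)*(v - 5)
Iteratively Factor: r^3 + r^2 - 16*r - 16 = (r + 1)*(r^2 - 16) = (r + 1)*(r + 4)*(r - 4)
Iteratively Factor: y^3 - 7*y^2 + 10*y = (y - 2)*(y^2 - 5*y) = y*(y - 2)*(y - 5)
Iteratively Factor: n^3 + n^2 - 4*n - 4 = (n + 2)*(n^2 - n - 2) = (n - 2)*(n + 2)*(n + 1)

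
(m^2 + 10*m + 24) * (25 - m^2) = -m^4 - 10*m^3 + m^2 + 250*m + 600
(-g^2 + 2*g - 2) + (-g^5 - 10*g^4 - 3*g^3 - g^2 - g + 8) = -g^5 - 10*g^4 - 3*g^3 - 2*g^2 + g + 6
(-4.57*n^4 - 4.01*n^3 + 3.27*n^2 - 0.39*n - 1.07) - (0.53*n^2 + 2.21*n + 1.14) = -4.57*n^4 - 4.01*n^3 + 2.74*n^2 - 2.6*n - 2.21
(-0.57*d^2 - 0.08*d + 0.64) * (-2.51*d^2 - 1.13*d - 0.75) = 1.4307*d^4 + 0.8449*d^3 - 1.0885*d^2 - 0.6632*d - 0.48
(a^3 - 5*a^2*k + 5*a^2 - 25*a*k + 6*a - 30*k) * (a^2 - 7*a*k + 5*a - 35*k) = a^5 - 12*a^4*k + 10*a^4 + 35*a^3*k^2 - 120*a^3*k + 31*a^3 + 350*a^2*k^2 - 372*a^2*k + 30*a^2 + 1085*a*k^2 - 360*a*k + 1050*k^2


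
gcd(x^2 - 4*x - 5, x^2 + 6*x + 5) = x + 1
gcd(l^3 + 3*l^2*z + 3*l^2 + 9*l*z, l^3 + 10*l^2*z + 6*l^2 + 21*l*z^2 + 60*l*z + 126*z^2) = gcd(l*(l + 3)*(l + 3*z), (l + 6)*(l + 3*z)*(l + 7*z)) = l + 3*z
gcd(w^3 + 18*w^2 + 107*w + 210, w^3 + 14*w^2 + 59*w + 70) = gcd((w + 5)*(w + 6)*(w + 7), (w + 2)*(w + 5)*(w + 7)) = w^2 + 12*w + 35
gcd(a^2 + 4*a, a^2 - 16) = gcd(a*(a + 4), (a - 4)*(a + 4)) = a + 4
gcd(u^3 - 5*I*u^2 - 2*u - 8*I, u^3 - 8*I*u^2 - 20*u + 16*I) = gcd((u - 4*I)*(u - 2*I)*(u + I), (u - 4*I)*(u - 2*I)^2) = u^2 - 6*I*u - 8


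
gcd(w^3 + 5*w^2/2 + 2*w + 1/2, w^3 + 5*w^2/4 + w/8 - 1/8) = w^2 + 3*w/2 + 1/2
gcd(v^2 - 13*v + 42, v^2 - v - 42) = v - 7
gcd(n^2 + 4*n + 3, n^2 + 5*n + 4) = n + 1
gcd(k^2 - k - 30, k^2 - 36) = k - 6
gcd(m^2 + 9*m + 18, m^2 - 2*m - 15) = m + 3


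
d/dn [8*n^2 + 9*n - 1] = 16*n + 9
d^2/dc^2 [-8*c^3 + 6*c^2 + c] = 12 - 48*c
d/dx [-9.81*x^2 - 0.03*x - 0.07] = -19.62*x - 0.03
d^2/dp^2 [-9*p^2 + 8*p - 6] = -18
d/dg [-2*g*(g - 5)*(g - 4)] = -6*g^2 + 36*g - 40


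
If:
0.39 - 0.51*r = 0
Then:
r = 0.76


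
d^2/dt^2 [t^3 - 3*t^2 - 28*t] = 6*t - 6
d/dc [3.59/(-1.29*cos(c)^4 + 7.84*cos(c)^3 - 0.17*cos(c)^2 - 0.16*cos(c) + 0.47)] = (-18.5244*cos(c)^3 + 84.4368*cos(c)^2 - 1.2206*cos(c) - 0.5744)*sin(c)/(1.29*cos(c)^4 - 7.84*cos(c)^3 + 0.17*cos(c)^2 + 0.16*cos(c) - 0.47)^2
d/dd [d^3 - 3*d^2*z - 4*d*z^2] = 3*d^2 - 6*d*z - 4*z^2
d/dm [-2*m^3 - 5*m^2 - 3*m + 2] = -6*m^2 - 10*m - 3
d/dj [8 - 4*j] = -4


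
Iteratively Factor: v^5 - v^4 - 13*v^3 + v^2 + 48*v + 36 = (v + 2)*(v^4 - 3*v^3 - 7*v^2 + 15*v + 18) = (v - 3)*(v + 2)*(v^3 - 7*v - 6) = (v - 3)*(v + 2)^2*(v^2 - 2*v - 3) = (v - 3)*(v + 1)*(v + 2)^2*(v - 3)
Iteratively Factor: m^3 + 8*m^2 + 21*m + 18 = (m + 2)*(m^2 + 6*m + 9) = (m + 2)*(m + 3)*(m + 3)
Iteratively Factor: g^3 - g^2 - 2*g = (g)*(g^2 - g - 2) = g*(g + 1)*(g - 2)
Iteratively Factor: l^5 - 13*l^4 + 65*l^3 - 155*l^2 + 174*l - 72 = (l - 2)*(l^4 - 11*l^3 + 43*l^2 - 69*l + 36) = (l - 4)*(l - 2)*(l^3 - 7*l^2 + 15*l - 9) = (l - 4)*(l - 3)*(l - 2)*(l^2 - 4*l + 3) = (l - 4)*(l - 3)*(l - 2)*(l - 1)*(l - 3)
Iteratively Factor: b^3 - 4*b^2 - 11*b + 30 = (b + 3)*(b^2 - 7*b + 10) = (b - 5)*(b + 3)*(b - 2)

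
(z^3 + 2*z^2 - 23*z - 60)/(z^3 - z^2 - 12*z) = (z^2 - z - 20)/(z*(z - 4))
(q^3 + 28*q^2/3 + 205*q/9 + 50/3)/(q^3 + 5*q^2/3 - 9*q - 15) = (q^2 + 23*q/3 + 10)/(q^2 - 9)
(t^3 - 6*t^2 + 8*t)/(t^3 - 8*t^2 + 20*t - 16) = t/(t - 2)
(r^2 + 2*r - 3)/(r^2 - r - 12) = (r - 1)/(r - 4)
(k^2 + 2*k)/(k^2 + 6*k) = (k + 2)/(k + 6)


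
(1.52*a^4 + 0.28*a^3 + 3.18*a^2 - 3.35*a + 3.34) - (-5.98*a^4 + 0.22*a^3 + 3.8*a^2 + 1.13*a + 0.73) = 7.5*a^4 + 0.06*a^3 - 0.62*a^2 - 4.48*a + 2.61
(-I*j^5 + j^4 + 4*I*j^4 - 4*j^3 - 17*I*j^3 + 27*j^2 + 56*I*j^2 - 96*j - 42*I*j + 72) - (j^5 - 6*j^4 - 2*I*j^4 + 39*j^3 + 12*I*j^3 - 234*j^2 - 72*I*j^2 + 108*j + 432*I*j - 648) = -j^5 - I*j^5 + 7*j^4 + 6*I*j^4 - 43*j^3 - 29*I*j^3 + 261*j^2 + 128*I*j^2 - 204*j - 474*I*j + 720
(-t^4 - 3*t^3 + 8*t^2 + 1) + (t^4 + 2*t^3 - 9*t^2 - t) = -t^3 - t^2 - t + 1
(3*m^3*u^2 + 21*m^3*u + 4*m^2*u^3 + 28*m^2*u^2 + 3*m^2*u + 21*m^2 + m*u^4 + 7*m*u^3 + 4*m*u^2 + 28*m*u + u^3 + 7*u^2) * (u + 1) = 3*m^3*u^3 + 24*m^3*u^2 + 21*m^3*u + 4*m^2*u^4 + 32*m^2*u^3 + 31*m^2*u^2 + 24*m^2*u + 21*m^2 + m*u^5 + 8*m*u^4 + 11*m*u^3 + 32*m*u^2 + 28*m*u + u^4 + 8*u^3 + 7*u^2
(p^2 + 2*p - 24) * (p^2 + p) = p^4 + 3*p^3 - 22*p^2 - 24*p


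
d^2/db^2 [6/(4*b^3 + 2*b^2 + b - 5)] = 12*(-2*(6*b + 1)*(4*b^3 + 2*b^2 + b - 5) + (12*b^2 + 4*b + 1)^2)/(4*b^3 + 2*b^2 + b - 5)^3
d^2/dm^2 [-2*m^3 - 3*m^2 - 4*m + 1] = -12*m - 6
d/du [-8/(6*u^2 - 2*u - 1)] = 16*(6*u - 1)/(-6*u^2 + 2*u + 1)^2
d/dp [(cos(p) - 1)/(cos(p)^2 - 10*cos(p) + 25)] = (cos(p) + 3)*sin(p)/(cos(p) - 5)^3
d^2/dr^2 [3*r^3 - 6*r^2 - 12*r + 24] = 18*r - 12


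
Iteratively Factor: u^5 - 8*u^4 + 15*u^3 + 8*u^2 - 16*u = (u - 4)*(u^4 - 4*u^3 - u^2 + 4*u) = u*(u - 4)*(u^3 - 4*u^2 - u + 4) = u*(u - 4)*(u - 1)*(u^2 - 3*u - 4) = u*(u - 4)*(u - 1)*(u + 1)*(u - 4)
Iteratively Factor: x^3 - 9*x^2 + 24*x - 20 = (x - 2)*(x^2 - 7*x + 10) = (x - 2)^2*(x - 5)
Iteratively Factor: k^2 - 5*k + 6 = (k - 3)*(k - 2)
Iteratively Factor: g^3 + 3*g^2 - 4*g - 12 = (g + 3)*(g^2 - 4) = (g + 2)*(g + 3)*(g - 2)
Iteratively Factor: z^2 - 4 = (z + 2)*(z - 2)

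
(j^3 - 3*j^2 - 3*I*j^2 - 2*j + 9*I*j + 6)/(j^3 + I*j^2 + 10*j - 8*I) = (j - 3)/(j + 4*I)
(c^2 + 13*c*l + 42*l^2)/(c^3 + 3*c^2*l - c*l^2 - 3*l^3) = (c^2 + 13*c*l + 42*l^2)/(c^3 + 3*c^2*l - c*l^2 - 3*l^3)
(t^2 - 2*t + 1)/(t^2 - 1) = (t - 1)/(t + 1)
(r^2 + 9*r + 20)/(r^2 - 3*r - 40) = (r + 4)/(r - 8)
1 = 1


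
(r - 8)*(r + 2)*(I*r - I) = I*r^3 - 7*I*r^2 - 10*I*r + 16*I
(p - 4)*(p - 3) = p^2 - 7*p + 12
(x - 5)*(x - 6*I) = x^2 - 5*x - 6*I*x + 30*I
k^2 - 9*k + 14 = (k - 7)*(k - 2)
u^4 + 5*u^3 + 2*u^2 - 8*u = u*(u - 1)*(u + 2)*(u + 4)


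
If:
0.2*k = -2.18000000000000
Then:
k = -10.90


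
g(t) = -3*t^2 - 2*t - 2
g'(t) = -6*t - 2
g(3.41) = -43.70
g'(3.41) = -22.46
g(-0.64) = -1.95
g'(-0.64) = 1.84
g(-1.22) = -4.03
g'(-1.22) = 5.32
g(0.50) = -3.75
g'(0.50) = -5.00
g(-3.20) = -26.32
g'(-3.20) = 17.20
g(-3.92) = -40.26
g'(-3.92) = 21.52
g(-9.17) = -235.93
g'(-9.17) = 53.02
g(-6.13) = -102.47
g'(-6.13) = 34.78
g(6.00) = -122.00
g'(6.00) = -38.00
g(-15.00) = -647.00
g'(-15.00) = 88.00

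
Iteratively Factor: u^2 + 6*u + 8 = (u + 4)*(u + 2)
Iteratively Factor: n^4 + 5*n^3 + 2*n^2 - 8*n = (n)*(n^3 + 5*n^2 + 2*n - 8) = n*(n - 1)*(n^2 + 6*n + 8) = n*(n - 1)*(n + 2)*(n + 4)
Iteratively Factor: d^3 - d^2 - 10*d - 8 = (d + 1)*(d^2 - 2*d - 8) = (d + 1)*(d + 2)*(d - 4)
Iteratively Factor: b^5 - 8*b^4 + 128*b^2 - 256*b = (b - 4)*(b^4 - 4*b^3 - 16*b^2 + 64*b) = (b - 4)*(b + 4)*(b^3 - 8*b^2 + 16*b) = (b - 4)^2*(b + 4)*(b^2 - 4*b) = b*(b - 4)^2*(b + 4)*(b - 4)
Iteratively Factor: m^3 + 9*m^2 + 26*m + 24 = (m + 3)*(m^2 + 6*m + 8) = (m + 2)*(m + 3)*(m + 4)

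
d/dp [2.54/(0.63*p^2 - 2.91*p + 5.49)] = (7.3914 - 3.2004*p)/(0.63*p^2 - 2.91*p + 5.49)^2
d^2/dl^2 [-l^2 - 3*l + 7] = -2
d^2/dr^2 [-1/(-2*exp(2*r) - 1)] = (16*exp(2*r) - 8)*exp(2*r)/(2*exp(2*r) + 1)^3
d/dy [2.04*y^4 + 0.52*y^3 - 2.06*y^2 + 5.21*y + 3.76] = 8.16*y^3 + 1.56*y^2 - 4.12*y + 5.21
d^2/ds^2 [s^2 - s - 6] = 2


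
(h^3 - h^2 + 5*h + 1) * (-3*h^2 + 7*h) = -3*h^5 + 10*h^4 - 22*h^3 + 32*h^2 + 7*h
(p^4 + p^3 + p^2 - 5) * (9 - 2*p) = -2*p^5 + 7*p^4 + 7*p^3 + 9*p^2 + 10*p - 45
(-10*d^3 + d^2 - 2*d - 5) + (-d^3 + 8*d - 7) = -11*d^3 + d^2 + 6*d - 12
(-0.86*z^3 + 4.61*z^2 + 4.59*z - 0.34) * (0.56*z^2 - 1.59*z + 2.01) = -0.4816*z^5 + 3.949*z^4 - 6.4881*z^3 + 1.7776*z^2 + 9.7665*z - 0.6834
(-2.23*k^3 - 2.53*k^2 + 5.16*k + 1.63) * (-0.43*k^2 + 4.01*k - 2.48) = 0.9589*k^5 - 7.8544*k^4 - 6.8337*k^3 + 26.2651*k^2 - 6.2605*k - 4.0424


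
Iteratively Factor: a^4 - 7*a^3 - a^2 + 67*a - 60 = (a - 1)*(a^3 - 6*a^2 - 7*a + 60) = (a - 4)*(a - 1)*(a^2 - 2*a - 15) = (a - 4)*(a - 1)*(a + 3)*(a - 5)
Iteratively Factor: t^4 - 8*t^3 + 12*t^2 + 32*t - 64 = (t - 4)*(t^3 - 4*t^2 - 4*t + 16) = (t - 4)*(t - 2)*(t^2 - 2*t - 8) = (t - 4)*(t - 2)*(t + 2)*(t - 4)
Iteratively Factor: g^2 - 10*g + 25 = (g - 5)*(g - 5)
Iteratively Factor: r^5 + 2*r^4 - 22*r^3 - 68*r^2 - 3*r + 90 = (r + 3)*(r^4 - r^3 - 19*r^2 - 11*r + 30) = (r - 1)*(r + 3)*(r^3 - 19*r - 30) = (r - 1)*(r + 3)^2*(r^2 - 3*r - 10) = (r - 1)*(r + 2)*(r + 3)^2*(r - 5)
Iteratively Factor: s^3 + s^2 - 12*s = (s)*(s^2 + s - 12) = s*(s + 4)*(s - 3)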